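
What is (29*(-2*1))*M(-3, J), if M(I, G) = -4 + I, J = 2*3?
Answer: 406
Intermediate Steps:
J = 6
(29*(-2*1))*M(-3, J) = (29*(-2*1))*(-4 - 3) = (29*(-2))*(-7) = -58*(-7) = 406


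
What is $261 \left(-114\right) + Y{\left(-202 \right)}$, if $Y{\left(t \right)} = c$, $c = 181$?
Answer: $-29573$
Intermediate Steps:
$Y{\left(t \right)} = 181$
$261 \left(-114\right) + Y{\left(-202 \right)} = 261 \left(-114\right) + 181 = -29754 + 181 = -29573$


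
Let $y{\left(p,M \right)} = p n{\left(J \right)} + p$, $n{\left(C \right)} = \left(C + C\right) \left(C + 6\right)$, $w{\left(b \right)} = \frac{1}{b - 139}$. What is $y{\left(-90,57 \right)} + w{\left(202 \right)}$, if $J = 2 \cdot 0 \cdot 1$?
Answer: $- \frac{5669}{63} \approx -89.984$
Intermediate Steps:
$w{\left(b \right)} = \frac{1}{-139 + b}$
$J = 0$ ($J = 0 \cdot 1 = 0$)
$n{\left(C \right)} = 2 C \left(6 + C\right)$
$y{\left(p,M \right)} = p$ ($y{\left(p,M \right)} = p 2 \cdot 0 \left(6 + 0\right) + p = p 2 \cdot 0 \cdot 6 + p = p 0 + p = 0 + p = p$)
$y{\left(-90,57 \right)} + w{\left(202 \right)} = -90 + \frac{1}{-139 + 202} = -90 + \frac{1}{63} = - \frac{5669}{63}$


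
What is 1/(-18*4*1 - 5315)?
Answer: -1/5387 ≈ -0.00018563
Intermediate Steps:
1/(-18*4*1 - 5315) = 1/(-72*1 - 5315) = 1/(-72 - 5315) = 1/(-5387) = -1/5387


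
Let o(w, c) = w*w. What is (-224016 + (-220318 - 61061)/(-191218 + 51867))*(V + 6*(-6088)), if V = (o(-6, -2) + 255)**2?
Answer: -1503171602928261/139351 ≈ -1.0787e+10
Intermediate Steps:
o(w, c) = w**2
V = 84681 (V = ((-6)**2 + 255)**2 = (36 + 255)**2 = 291**2 = 84681)
(-224016 + (-220318 - 61061)/(-191218 + 51867))*(V + 6*(-6088)) = (-224016 + (-220318 - 61061)/(-191218 + 51867))*(84681 + 6*(-6088)) = (-224016 - 281379/(-139351))*(84681 - 36528) = (-224016 - 281379*(-1/139351))*48153 = (-224016 + 281379/139351)*48153 = -31216572237/139351*48153 = -1503171602928261/139351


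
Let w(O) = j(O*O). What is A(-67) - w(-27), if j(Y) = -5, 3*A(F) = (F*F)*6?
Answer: 8983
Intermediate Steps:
A(F) = 2*F**2 (A(F) = ((F*F)*6)/3 = (F**2*6)/3 = (6*F**2)/3 = 2*F**2)
w(O) = -5
A(-67) - w(-27) = 2*(-67)**2 - 1*(-5) = 2*4489 + 5 = 8978 + 5 = 8983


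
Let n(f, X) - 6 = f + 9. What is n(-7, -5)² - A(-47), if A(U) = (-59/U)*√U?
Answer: 64 - 59*I*√47/47 ≈ 64.0 - 8.606*I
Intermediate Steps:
n(f, X) = 15 + f (n(f, X) = 6 + (f + 9) = 6 + (9 + f) = 15 + f)
A(U) = -59/√U
n(-7, -5)² - A(-47) = (15 - 7)² - (-59)/√(-47) = 8² - (-59)*(-I*√47/47) = 64 - 59*I*√47/47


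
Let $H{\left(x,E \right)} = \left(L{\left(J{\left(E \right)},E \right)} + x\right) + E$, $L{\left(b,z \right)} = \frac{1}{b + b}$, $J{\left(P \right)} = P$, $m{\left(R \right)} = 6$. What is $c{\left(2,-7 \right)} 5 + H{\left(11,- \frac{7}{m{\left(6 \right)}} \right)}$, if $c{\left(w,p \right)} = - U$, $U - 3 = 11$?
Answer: $- \frac{2545}{42} \approx -60.595$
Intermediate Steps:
$U = 14$ ($U = 3 + 11 = 14$)
$c{\left(w,p \right)} = -14$ ($c{\left(w,p \right)} = \left(-1\right) 14 = -14$)
$L{\left(b,z \right)} = \frac{1}{2 b}$
$H{\left(x,E \right)} = E + x + \frac{1}{2 E}$ ($H{\left(x,E \right)} = \left(\frac{1}{2 E} + x\right) + E = \left(x + \frac{1}{2 E}\right) + E = E + x + \frac{1}{2 E}$)
$c{\left(2,-7 \right)} 5 + H{\left(11,- \frac{7}{m{\left(6 \right)}} \right)} = \left(-14\right) 5 + \left(- \frac{7}{6} + 11 + \frac{1}{2 \left(- \frac{7}{6}\right)}\right) = -70 + \left(\left(-7\right) \frac{1}{6} + 11 + \frac{1}{2 \left(\left(-7\right) \frac{1}{6}\right)}\right) = -70 + \left(- \frac{7}{6} + 11 + \frac{1}{2 \left(- \frac{7}{6}\right)}\right) = -70 + \left(- \frac{7}{6} + 11 + \frac{1}{2} \left(- \frac{6}{7}\right)\right) = -70 - - \frac{395}{42} = -70 + \frac{395}{42} = - \frac{2545}{42}$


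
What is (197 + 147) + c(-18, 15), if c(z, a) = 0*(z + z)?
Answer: 344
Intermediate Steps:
c(z, a) = 0 (c(z, a) = 0*(2*z) = 0)
(197 + 147) + c(-18, 15) = (197 + 147) + 0 = 344 + 0 = 344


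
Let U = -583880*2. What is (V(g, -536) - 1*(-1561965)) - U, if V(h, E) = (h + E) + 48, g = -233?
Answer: 2729004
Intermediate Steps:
V(h, E) = 48 + E + h (V(h, E) = (E + h) + 48 = 48 + E + h)
U = -1167760
(V(g, -536) - 1*(-1561965)) - U = ((48 - 536 - 233) - 1*(-1561965)) - 1*(-1167760) = (-721 + 1561965) + 1167760 = 1561244 + 1167760 = 2729004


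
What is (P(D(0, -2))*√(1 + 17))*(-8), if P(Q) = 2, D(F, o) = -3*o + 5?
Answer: -48*√2 ≈ -67.882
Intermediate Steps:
D(F, o) = 5 - 3*o
(P(D(0, -2))*√(1 + 17))*(-8) = (2*√(1 + 17))*(-8) = (2*√18)*(-8) = (2*(3*√2))*(-8) = (6*√2)*(-8) = -48*√2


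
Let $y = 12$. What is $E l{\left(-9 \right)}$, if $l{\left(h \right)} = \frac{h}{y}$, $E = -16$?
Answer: $12$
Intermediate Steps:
$l{\left(h \right)} = \frac{h}{12}$
$E l{\left(-9 \right)} = - 16 \cdot \frac{1}{12} \left(-9\right) = \left(-16\right) \left(- \frac{3}{4}\right) = 12$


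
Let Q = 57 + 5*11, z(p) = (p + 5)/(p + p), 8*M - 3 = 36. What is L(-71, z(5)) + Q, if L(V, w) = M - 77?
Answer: 319/8 ≈ 39.875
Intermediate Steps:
M = 39/8 (M = 3/8 + (⅛)*36 = 3/8 + 9/2 = 39/8 ≈ 4.8750)
z(p) = (5 + p)/(2*p) (z(p) = (5 + p)/((2*p)) = (5 + p)*(1/(2*p)) = (5 + p)/(2*p))
L(V, w) = -577/8 (L(V, w) = 39/8 - 77 = -577/8)
Q = 112 (Q = 57 + 55 = 112)
L(-71, z(5)) + Q = -577/8 + 112 = 319/8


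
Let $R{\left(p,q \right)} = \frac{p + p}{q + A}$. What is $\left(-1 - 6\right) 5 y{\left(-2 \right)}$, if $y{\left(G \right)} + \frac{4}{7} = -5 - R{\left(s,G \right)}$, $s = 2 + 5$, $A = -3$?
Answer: $97$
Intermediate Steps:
$s = 7$
$R{\left(p,q \right)} = \frac{2 p}{-3 + q}$ ($R{\left(p,q \right)} = \frac{p + p}{q - 3} = \frac{2 p}{-3 + q}$)
$y{\left(G \right)} = - \frac{39}{7} - \frac{14}{-3 + G}$ ($y{\left(G \right)} = - \frac{4}{7} - \left(5 + 2 \cdot 7 \frac{1}{-3 + G}\right) = - \frac{4}{7} - \left(5 + \frac{14}{-3 + G}\right) = - \frac{39}{7} - \frac{14}{-3 + G}$)
$\left(-1 - 6\right) 5 y{\left(-2 \right)} = \left(-1 - 6\right) 5 \frac{19 - -78}{7 \left(-3 - 2\right)} = \left(-1 - 6\right) 5 \frac{19 + 78}{7 \left(-5\right)} = \left(-7\right) 5 \cdot \frac{1}{7} \left(- \frac{1}{5}\right) 97 = \left(-35\right) \left(- \frac{97}{35}\right) = 97$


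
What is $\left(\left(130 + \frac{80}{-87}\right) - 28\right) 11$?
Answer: $\frac{96734}{87} \approx 1111.9$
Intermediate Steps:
$\left(\left(130 + \frac{80}{-87}\right) - 28\right) 11 = \left(\left(130 + 80 \left(- \frac{1}{87}\right)\right) - 28\right) 11 = \left(\left(130 - \frac{80}{87}\right) - 28\right) 11 = \left(\frac{11230}{87} - 28\right) 11 = \frac{8794}{87} \cdot 11 = \frac{96734}{87}$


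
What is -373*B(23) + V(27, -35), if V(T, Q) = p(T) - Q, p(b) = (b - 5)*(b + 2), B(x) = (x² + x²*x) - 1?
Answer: -4734562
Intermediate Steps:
B(x) = -1 + x² + x³ (B(x) = (x² + x³) - 1 = -1 + x² + x³)
p(b) = (-5 + b)*(2 + b)
V(T, Q) = -10 + T² - Q - 3*T (V(T, Q) = (-10 + T² - 3*T) - Q = -10 + T² - Q - 3*T)
-373*B(23) + V(27, -35) = -373*(-1 + 23² + 23³) + (-10 + 27² - 1*(-35) - 3*27) = -373*(-1 + 529 + 12167) + (-10 + 729 + 35 - 81) = -373*12695 + 673 = -4735235 + 673 = -4734562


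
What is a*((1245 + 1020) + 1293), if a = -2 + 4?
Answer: 7116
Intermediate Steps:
a = 2
a*((1245 + 1020) + 1293) = 2*((1245 + 1020) + 1293) = 2*(2265 + 1293) = 2*3558 = 7116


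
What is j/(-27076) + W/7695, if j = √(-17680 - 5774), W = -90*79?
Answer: -158/171 - 3*I*√2606/27076 ≈ -0.92398 - 0.0056562*I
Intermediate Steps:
W = -7110
j = 3*I*√2606 (j = √(-23454) = 3*I*√2606 ≈ 153.15*I)
j/(-27076) + W/7695 = (3*I*√2606)/(-27076) - 7110/7695 = (3*I*√2606)*(-1/27076) - 7110*1/7695 = -3*I*√2606/27076 - 158/171 = -158/171 - 3*I*√2606/27076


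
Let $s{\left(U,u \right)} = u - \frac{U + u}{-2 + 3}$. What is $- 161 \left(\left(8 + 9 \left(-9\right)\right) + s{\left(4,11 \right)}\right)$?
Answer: $12397$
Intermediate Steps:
$s{\left(U,u \right)} = - U$ ($s{\left(U,u \right)} = u - \frac{U + u}{1} = u - \left(U + u\right) 1 = u - \left(U + u\right) = - U$)
$- 161 \left(\left(8 + 9 \left(-9\right)\right) + s{\left(4,11 \right)}\right) = - 161 \left(\left(8 + 9 \left(-9\right)\right) - 4\right) = - 161 \left(\left(8 - 81\right) - 4\right) = - 161 \left(-73 - 4\right) = \left(-161\right) \left(-77\right) = 12397$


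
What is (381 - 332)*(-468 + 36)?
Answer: -21168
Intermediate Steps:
(381 - 332)*(-468 + 36) = 49*(-432) = -21168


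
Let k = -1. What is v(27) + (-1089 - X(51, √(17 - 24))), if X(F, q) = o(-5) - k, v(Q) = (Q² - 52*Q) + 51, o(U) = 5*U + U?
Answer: -1684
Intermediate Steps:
o(U) = 6*U
v(Q) = 51 + Q² - 52*Q
X(F, q) = -29 (X(F, q) = 6*(-5) - 1*(-1) = -30 + 1 = -29)
v(27) + (-1089 - X(51, √(17 - 24))) = (51 + 27² - 52*27) + (-1089 - 1*(-29)) = (51 + 729 - 1404) + (-1089 + 29) = -624 - 1060 = -1684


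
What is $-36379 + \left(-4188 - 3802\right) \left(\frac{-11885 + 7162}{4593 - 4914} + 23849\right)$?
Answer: $- \frac{61217091139}{321} \approx -1.9071 \cdot 10^{8}$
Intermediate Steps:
$-36379 + \left(-4188 - 3802\right) \left(\frac{-11885 + 7162}{4593 - 4914} + 23849\right) = -36379 - 7990 \left(- \frac{4723}{-321} + 23849\right) = -36379 - 7990 \left(\left(-4723\right) \left(- \frac{1}{321}\right) + 23849\right) = -36379 - 7990 \left(\frac{4723}{321} + 23849\right) = -36379 - \frac{61205413480}{321} = - \frac{61217091139}{321}$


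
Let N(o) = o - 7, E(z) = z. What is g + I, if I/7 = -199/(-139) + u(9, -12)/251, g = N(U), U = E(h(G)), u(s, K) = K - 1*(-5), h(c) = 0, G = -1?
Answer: 98609/34889 ≈ 2.8264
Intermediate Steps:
u(s, K) = 5 + K (u(s, K) = K + 5 = 5 + K)
U = 0
N(o) = -7 + o
g = -7 (g = -7 + 0 = -7)
I = 342832/34889 (I = 7*(-199/(-139) + (5 - 12)/251) = 7*(-199*(-1/139) - 7*1/251) = 7*(199/139 - 7/251) = 7*(48976/34889) = 342832/34889 ≈ 9.8264)
g + I = -7 + 342832/34889 = 98609/34889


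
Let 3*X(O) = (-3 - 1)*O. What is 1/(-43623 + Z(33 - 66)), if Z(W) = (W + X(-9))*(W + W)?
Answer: -1/42237 ≈ -2.3676e-5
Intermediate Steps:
X(O) = -4*O/3 (X(O) = ((-3 - 1)*O)/3 = (-4*O)/3 = -4*O/3)
Z(W) = 2*W*(12 + W) (Z(W) = (W - 4/3*(-9))*(W + W) = (W + 12)*(2*W) = (12 + W)*(2*W) = 2*W*(12 + W))
1/(-43623 + Z(33 - 66)) = 1/(-43623 + 2*(33 - 66)*(12 + (33 - 66))) = 1/(-43623 + 2*(-33)*(12 - 33)) = 1/(-43623 + 2*(-33)*(-21)) = 1/(-43623 + 1386) = 1/(-42237) = -1/42237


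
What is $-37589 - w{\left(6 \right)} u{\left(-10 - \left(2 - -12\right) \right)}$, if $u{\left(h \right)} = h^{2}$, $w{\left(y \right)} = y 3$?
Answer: $-47957$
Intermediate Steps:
$w{\left(y \right)} = 3 y$
$-37589 - w{\left(6 \right)} u{\left(-10 - \left(2 - -12\right) \right)} = -37589 - 3 \cdot 6 \left(-10 - \left(2 - -12\right)\right)^{2} = -37589 - 18 \left(-10 - \left(2 + 12\right)\right)^{2} = -37589 - 18 \left(-10 - 14\right)^{2} = -37589 - 18 \left(-24\right)^{2} = -37589 - 18 \cdot 576 = -37589 - 10368 = -47957$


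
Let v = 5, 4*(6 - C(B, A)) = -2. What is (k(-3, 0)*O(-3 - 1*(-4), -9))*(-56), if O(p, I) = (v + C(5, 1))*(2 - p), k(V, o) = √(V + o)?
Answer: -644*I*√3 ≈ -1115.4*I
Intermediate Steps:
C(B, A) = 13/2 (C(B, A) = 6 - ¼*(-2) = 6 + ½ = 13/2)
O(p, I) = 23 - 23*p/2 (O(p, I) = (5 + 13/2)*(2 - p) = 23*(2 - p)/2 = 23 - 23*p/2)
(k(-3, 0)*O(-3 - 1*(-4), -9))*(-56) = (√(-3 + 0)*(23 - 23*(-3 - 1*(-4))/2))*(-56) = (√(-3)*(23 - 23*(-3 + 4)/2))*(-56) = ((I*√3)*(23 - 23/2*1))*(-56) = ((I*√3)*(23 - 23/2))*(-56) = ((I*√3)*(23/2))*(-56) = (23*I*√3/2)*(-56) = -644*I*√3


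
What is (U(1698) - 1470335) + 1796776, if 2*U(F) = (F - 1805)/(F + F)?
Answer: 2217187165/6792 ≈ 3.2644e+5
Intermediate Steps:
U(F) = (-1805 + F)/(4*F) (U(F) = ((F - 1805)/(F + F))/2 = ((-1805 + F)/((2*F)))/2 = ((-1805 + F)*(1/(2*F)))/2 = ((-1805 + F)/(2*F))/2 = (-1805 + F)/(4*F))
(U(1698) - 1470335) + 1796776 = ((¼)*(-1805 + 1698)/1698 - 1470335) + 1796776 = ((¼)*(1/1698)*(-107) - 1470335) + 1796776 = (-107/6792 - 1470335) + 1796776 = -9986515427/6792 + 1796776 = 2217187165/6792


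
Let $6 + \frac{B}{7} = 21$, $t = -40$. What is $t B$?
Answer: $-4200$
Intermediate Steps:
$B = 105$ ($B = -42 + 7 \cdot 21 = -42 + 147 = 105$)
$t B = \left(-40\right) 105 = -4200$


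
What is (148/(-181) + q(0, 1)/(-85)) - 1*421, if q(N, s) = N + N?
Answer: -76349/181 ≈ -421.82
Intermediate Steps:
q(N, s) = 2*N
(148/(-181) + q(0, 1)/(-85)) - 1*421 = (148/(-181) + (2*0)/(-85)) - 1*421 = (148*(-1/181) + 0*(-1/85)) - 421 = (-148/181 + 0) - 421 = -148/181 - 421 = -76349/181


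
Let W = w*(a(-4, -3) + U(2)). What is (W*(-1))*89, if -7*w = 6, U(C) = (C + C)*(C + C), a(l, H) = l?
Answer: 6408/7 ≈ 915.43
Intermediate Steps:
U(C) = 4*C² (U(C) = (2*C)*(2*C) = 4*C²)
w = -6/7 (w = -⅐*6 = -6/7 ≈ -0.85714)
W = -72/7 (W = -6*(-4 + 4*2²)/7 = -6*(-4 + 4*4)/7 = -6*(-4 + 16)/7 = -6/7*12 = -72/7 ≈ -10.286)
(W*(-1))*89 = -72/7*(-1)*89 = (72/7)*89 = 6408/7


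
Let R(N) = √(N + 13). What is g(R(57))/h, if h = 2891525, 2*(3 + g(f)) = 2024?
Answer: 1009/2891525 ≈ 0.00034895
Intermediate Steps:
R(N) = √(13 + N)
g(f) = 1009 (g(f) = -3 + (½)*2024 = -3 + 1012 = 1009)
g(R(57))/h = 1009/2891525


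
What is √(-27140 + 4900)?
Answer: 4*I*√1390 ≈ 149.13*I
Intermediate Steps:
√(-27140 + 4900) = √(-22240) = 4*I*√1390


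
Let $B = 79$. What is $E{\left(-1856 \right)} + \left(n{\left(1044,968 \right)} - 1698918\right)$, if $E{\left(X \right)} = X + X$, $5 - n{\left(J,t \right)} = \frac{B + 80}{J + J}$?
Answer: $- \frac{1185027053}{696} \approx -1.7026 \cdot 10^{6}$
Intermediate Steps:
$n{\left(J,t \right)} = 5 - \frac{159}{2 J}$ ($n{\left(J,t \right)} = 5 - \frac{79 + 80}{J + J} = 5 - \frac{159}{2 J}$)
$E{\left(X \right)} = 2 X$
$E{\left(-1856 \right)} + \left(n{\left(1044,968 \right)} - 1698918\right) = 2 \left(-1856\right) - \left(1698913 + \frac{53}{696}\right) = -3712 + \left(\left(5 - \frac{53}{696}\right) - 1698918\right) = -3712 + \left(\frac{3427}{696} - 1698918\right) = -3712 - \frac{1182443501}{696} = - \frac{1185027053}{696}$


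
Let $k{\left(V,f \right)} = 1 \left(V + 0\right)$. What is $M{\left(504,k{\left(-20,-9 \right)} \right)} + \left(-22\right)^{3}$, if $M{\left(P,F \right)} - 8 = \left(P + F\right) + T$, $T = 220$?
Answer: $-9936$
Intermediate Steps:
$k{\left(V,f \right)} = V$ ($k{\left(V,f \right)} = 1 V = V$)
$M{\left(P,F \right)} = 228 + F + P$ ($M{\left(P,F \right)} = 8 + \left(\left(P + F\right) + 220\right) = 8 + \left(\left(F + P\right) + 220\right) = 8 + \left(220 + F + P\right) = 228 + F + P$)
$M{\left(504,k{\left(-20,-9 \right)} \right)} + \left(-22\right)^{3} = \left(228 - 20 + 504\right) + \left(-22\right)^{3} = 712 - 10648 = -9936$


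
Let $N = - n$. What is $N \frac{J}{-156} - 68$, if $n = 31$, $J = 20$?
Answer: $- \frac{2497}{39} \approx -64.026$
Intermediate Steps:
$N = -31$ ($N = \left(-1\right) 31 = -31$)
$N \frac{J}{-156} - 68 = - 31 \frac{20}{-156} - 68 = - 31 \cdot 20 \left(- \frac{1}{156}\right) - 68 = \left(-31\right) \left(- \frac{5}{39}\right) - 68 = \frac{155}{39} - 68 = - \frac{2497}{39}$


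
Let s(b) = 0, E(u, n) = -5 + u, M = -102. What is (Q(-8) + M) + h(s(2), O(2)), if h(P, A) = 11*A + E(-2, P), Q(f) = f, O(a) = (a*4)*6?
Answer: 411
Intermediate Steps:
O(a) = 24*a (O(a) = (4*a)*6 = 24*a)
h(P, A) = -7 + 11*A (h(P, A) = 11*A + (-5 - 2) = 11*A - 7 = -7 + 11*A)
(Q(-8) + M) + h(s(2), O(2)) = (-8 - 102) + (-7 + 11*(24*2)) = -110 + (-7 + 11*48) = -110 + (-7 + 528) = -110 + 521 = 411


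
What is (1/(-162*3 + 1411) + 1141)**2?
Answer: 1113924041476/855625 ≈ 1.3019e+6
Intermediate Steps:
(1/(-162*3 + 1411) + 1141)**2 = (1/(-486 + 1411) + 1141)**2 = (1/925 + 1141)**2 = (1055426/925)**2 = 1113924041476/855625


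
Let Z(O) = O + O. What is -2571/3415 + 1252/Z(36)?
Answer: 1022617/61470 ≈ 16.636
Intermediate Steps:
Z(O) = 2*O
-2571/3415 + 1252/Z(36) = -2571/3415 + 1252/((2*36)) = -2571*1/3415 + 1252/72 = -2571/3415 + 1252*(1/72) = -2571/3415 + 313/18 = 1022617/61470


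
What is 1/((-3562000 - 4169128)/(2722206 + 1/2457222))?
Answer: -6689064471733/18997097806416 ≈ -0.35211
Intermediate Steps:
1/((-3562000 - 4169128)/(2722206 + 1/2457222)) = 1/(-7731128/(2722206 + 1/2457222)) = 1/(-7731128/6689064471733/2457222) = 1/(-7731128*2457222/6689064471733) = 1/(-18997097806416/6689064471733) = -6689064471733/18997097806416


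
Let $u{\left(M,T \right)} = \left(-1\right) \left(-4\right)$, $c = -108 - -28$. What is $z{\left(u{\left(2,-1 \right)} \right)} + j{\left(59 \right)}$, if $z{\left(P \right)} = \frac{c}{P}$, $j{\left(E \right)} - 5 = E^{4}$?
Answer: $12117346$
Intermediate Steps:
$c = -80$ ($c = -108 + 28 = -80$)
$u{\left(M,T \right)} = 4$
$j{\left(E \right)} = 5 + E^{4}$
$z{\left(P \right)} = - \frac{80}{P}$
$z{\left(u{\left(2,-1 \right)} \right)} + j{\left(59 \right)} = - \frac{80}{4} + \left(5 + 59^{4}\right) = \left(-80\right) \frac{1}{4} + \left(5 + 12117361\right) = -20 + 12117366 = 12117346$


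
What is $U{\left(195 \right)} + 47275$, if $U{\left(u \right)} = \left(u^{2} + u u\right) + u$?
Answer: $123520$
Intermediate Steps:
$U{\left(u \right)} = u + 2 u^{2}$ ($U{\left(u \right)} = \left(u^{2} + u^{2}\right) + u = 2 u^{2} + u = u + 2 u^{2}$)
$U{\left(195 \right)} + 47275 = 195 \left(1 + 2 \cdot 195\right) + 47275 = 195 \left(1 + 390\right) + 47275 = 195 \cdot 391 + 47275 = 76245 + 47275 = 123520$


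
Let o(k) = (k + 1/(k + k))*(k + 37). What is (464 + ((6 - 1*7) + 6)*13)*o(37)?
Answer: 1448931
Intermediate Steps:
o(k) = (37 + k)*(k + 1/(2*k)) (o(k) = (k + 1/(2*k))*(37 + k) = (37 + k)*(k + 1/(2*k)))
(464 + ((6 - 1*7) + 6)*13)*o(37) = (464 + ((6 - 1*7) + 6)*13)*(½ + 37² + 37*37 + (37/2)/37) = (464 + ((6 - 7) + 6)*13)*(½ + 1369 + 1369 + (37/2)*(1/37)) = (464 + (-1 + 6)*13)*(½ + 1369 + 1369 + ½) = (464 + 5*13)*2739 = (464 + 65)*2739 = 529*2739 = 1448931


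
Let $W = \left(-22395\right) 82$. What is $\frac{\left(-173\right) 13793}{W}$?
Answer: $\frac{2386189}{1836390} \approx 1.2994$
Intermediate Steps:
$W = -1836390$
$\frac{\left(-173\right) 13793}{W} = \frac{\left(-173\right) 13793}{-1836390} = \left(-2386189\right) \left(- \frac{1}{1836390}\right) = \frac{2386189}{1836390}$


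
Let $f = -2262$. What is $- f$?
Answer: $2262$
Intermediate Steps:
$- f = \left(-1\right) \left(-2262\right) = 2262$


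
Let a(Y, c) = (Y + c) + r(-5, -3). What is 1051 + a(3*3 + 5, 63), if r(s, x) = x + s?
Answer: 1120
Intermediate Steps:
r(s, x) = s + x
a(Y, c) = -8 + Y + c (a(Y, c) = (Y + c) + (-5 - 3) = (Y + c) - 8 = -8 + Y + c)
1051 + a(3*3 + 5, 63) = 1051 + (-8 + (3*3 + 5) + 63) = 1051 + (-8 + (9 + 5) + 63) = 1051 + (-8 + 14 + 63) = 1051 + 69 = 1120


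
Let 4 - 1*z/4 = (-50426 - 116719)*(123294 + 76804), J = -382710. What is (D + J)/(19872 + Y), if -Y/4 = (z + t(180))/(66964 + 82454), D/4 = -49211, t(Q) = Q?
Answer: 21648949893/133039212412 ≈ 0.16273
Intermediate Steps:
z = 133781520856 (z = 16 - 4*(-50426 - 116719)*(123294 + 76804) = 16 - (-668580)*200098 = 16 - 4*(-33445380210) = 16 + 133781520840 = 133781520856)
D = -196844 (D = 4*(-49211) = -196844)
Y = -267563042072/74709 (Y = -4*(133781520856 + 180)/(66964 + 82454) = -535126084144/149418 = -4*66890760518/74709 = -267563042072/74709 ≈ -3.5814e+6)
(D + J)/(19872 + Y) = (-196844 - 382710)/(19872 - 267563042072/74709) = -579554/(-266078424824/74709) = -579554*(-74709/266078424824) = 21648949893/133039212412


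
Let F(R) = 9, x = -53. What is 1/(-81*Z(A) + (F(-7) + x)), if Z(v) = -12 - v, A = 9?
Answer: 1/1657 ≈ 0.00060350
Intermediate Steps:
1/(-81*Z(A) + (F(-7) + x)) = 1/(-81*(-12 - 1*9) + (9 - 53)) = 1/(-81*(-12 - 9) - 44) = 1/(-81*(-21) - 44) = 1/(1701 - 44) = 1/1657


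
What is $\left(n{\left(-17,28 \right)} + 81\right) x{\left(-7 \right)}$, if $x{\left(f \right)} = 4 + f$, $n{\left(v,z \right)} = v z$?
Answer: $1185$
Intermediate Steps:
$\left(n{\left(-17,28 \right)} + 81\right) x{\left(-7 \right)} = \left(\left(-17\right) 28 + 81\right) \left(4 - 7\right) = \left(-476 + 81\right) \left(-3\right) = \left(-395\right) \left(-3\right) = 1185$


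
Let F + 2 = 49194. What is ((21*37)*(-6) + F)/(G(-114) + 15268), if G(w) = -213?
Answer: 8906/3011 ≈ 2.9578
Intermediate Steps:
F = 49192 (F = -2 + 49194 = 49192)
((21*37)*(-6) + F)/(G(-114) + 15268) = ((21*37)*(-6) + 49192)/(-213 + 15268) = (777*(-6) + 49192)/15055 = (-4662 + 49192)*(1/15055) = 44530*(1/15055) = 8906/3011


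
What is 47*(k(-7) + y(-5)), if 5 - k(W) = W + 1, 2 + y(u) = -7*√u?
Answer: 423 - 329*I*√5 ≈ 423.0 - 735.67*I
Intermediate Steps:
y(u) = -2 - 7*√u
k(W) = 4 - W (k(W) = 5 - (W + 1) = 5 - (1 + W) = 5 + (-1 - W) = 4 - W)
47*(k(-7) + y(-5)) = 47*((4 - 1*(-7)) + (-2 - 7*I*√5)) = 47*((4 + 7) + (-2 - 7*I*√5)) = 47*(11 + (-2 - 7*I*√5)) = 47*(9 - 7*I*√5) = 423 - 329*I*√5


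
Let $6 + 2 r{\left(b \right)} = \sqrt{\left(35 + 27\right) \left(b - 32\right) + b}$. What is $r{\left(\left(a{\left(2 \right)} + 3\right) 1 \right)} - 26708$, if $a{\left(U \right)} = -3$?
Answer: $-26711 + 4 i \sqrt{31} \approx -26711.0 + 22.271 i$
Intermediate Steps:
$r{\left(b \right)} = -3 + \frac{\sqrt{-1984 + 63 b}}{2}$ ($r{\left(b \right)} = -3 + \frac{\sqrt{\left(35 + 27\right) \left(b - 32\right) + b}}{2} = -3 + \frac{\sqrt{62 \left(-32 + b\right) + b}}{2} = -3 + \frac{\sqrt{\left(-1984 + 62 b\right) + b}}{2} = -3 + \frac{\sqrt{-1984 + 63 b}}{2}$)
$r{\left(\left(a{\left(2 \right)} + 3\right) 1 \right)} - 26708 = \left(-3 + \frac{\sqrt{-1984 + 63 \left(-3 + 3\right) 1}}{2}\right) - 26708 = \left(-3 + \frac{\sqrt{-1984 + 63 \cdot 0 \cdot 1}}{2}\right) - 26708 = \left(-3 + \frac{\sqrt{-1984 + 63 \cdot 0}}{2}\right) - 26708 = \left(-3 + \frac{\sqrt{-1984 + 0}}{2}\right) - 26708 = \left(-3 + \frac{\sqrt{-1984}}{2}\right) - 26708 = \left(-3 + \frac{8 i \sqrt{31}}{2}\right) - 26708 = \left(-3 + 4 i \sqrt{31}\right) - 26708 = -26711 + 4 i \sqrt{31}$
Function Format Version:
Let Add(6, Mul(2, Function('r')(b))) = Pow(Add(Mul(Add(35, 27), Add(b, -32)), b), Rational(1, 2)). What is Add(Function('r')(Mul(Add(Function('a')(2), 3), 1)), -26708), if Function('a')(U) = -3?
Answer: Add(-26711, Mul(4, I, Pow(31, Rational(1, 2)))) ≈ Add(-26711., Mul(22.271, I))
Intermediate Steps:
Function('r')(b) = Add(-3, Mul(Rational(1, 2), Pow(Add(-1984, Mul(63, b)), Rational(1, 2)))) (Function('r')(b) = Add(-3, Mul(Rational(1, 2), Pow(Add(Mul(Add(35, 27), Add(b, -32)), b), Rational(1, 2)))) = Add(-3, Mul(Rational(1, 2), Pow(Add(Mul(62, Add(-32, b)), b), Rational(1, 2)))) = Add(-3, Mul(Rational(1, 2), Pow(Add(Add(-1984, Mul(62, b)), b), Rational(1, 2)))) = Add(-3, Mul(Rational(1, 2), Pow(Add(-1984, Mul(63, b)), Rational(1, 2)))))
Add(Function('r')(Mul(Add(Function('a')(2), 3), 1)), -26708) = Add(Add(-3, Mul(Rational(1, 2), Pow(Add(-1984, Mul(63, Mul(Add(-3, 3), 1))), Rational(1, 2)))), -26708) = Add(Add(-3, Mul(Rational(1, 2), Pow(Add(-1984, Mul(63, Mul(0, 1))), Rational(1, 2)))), -26708) = Add(Add(-3, Mul(Rational(1, 2), Pow(Add(-1984, Mul(63, 0)), Rational(1, 2)))), -26708) = Add(Add(-3, Mul(Rational(1, 2), Pow(Add(-1984, 0), Rational(1, 2)))), -26708) = Add(Add(-3, Mul(Rational(1, 2), Pow(-1984, Rational(1, 2)))), -26708) = Add(Add(-3, Mul(Rational(1, 2), Mul(8, I, Pow(31, Rational(1, 2))))), -26708) = Add(Add(-3, Mul(4, I, Pow(31, Rational(1, 2)))), -26708) = Add(-26711, Mul(4, I, Pow(31, Rational(1, 2))))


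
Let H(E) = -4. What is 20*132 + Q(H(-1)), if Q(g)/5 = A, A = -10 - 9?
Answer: 2545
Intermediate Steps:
A = -19
Q(g) = -95 (Q(g) = 5*(-19) = -95)
20*132 + Q(H(-1)) = 20*132 - 95 = 2640 - 95 = 2545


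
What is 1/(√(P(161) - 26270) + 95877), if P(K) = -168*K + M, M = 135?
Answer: 95877/9192452312 - I*√53183/9192452312 ≈ 1.043e-5 - 2.5087e-8*I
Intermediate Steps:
P(K) = 135 - 168*K (P(K) = -168*K + 135 = 135 - 168*K)
1/(√(P(161) - 26270) + 95877) = 1/(√((135 - 168*161) - 26270) + 95877) = 1/(√((135 - 27048) - 26270) + 95877) = 1/(√(-26913 - 26270) + 95877) = 1/(√(-53183) + 95877) = 1/(I*√53183 + 95877) = 1/(95877 + I*√53183)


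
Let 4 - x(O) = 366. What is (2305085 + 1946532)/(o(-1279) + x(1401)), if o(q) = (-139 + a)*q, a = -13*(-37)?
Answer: -4251617/437780 ≈ -9.7118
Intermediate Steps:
x(O) = -362 (x(O) = 4 - 1*366 = 4 - 366 = -362)
a = 481
o(q) = 342*q (o(q) = (-139 + 481)*q = 342*q)
(2305085 + 1946532)/(o(-1279) + x(1401)) = (2305085 + 1946532)/(342*(-1279) - 362) = 4251617/(-437418 - 362) = 4251617/(-437780) = 4251617*(-1/437780) = -4251617/437780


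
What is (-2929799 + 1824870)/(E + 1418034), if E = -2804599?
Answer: 1104929/1386565 ≈ 0.79688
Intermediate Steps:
(-2929799 + 1824870)/(E + 1418034) = (-2929799 + 1824870)/(-2804599 + 1418034) = -1104929/(-1386565) = -1104929*(-1/1386565) = 1104929/1386565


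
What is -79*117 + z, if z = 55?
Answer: -9188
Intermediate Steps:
-79*117 + z = -79*117 + 55 = -9243 + 55 = -9188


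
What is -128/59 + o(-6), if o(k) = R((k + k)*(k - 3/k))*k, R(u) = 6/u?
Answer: -1762/649 ≈ -2.7149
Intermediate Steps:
o(k) = 3/(k - 3/k) (o(k) = (6/(((k + k)*(k - 3/k))))*k = (6/(((2*k)*(k - 3/k))))*k = (6/((2*k*(k - 3/k))))*k = (6*(1/(2*k*(k - 3/k))))*k = (3/(k*(k - 3/k)))*k = 3/(k - 3/k))
-128/59 + o(-6) = -128/59 + 3*(-6)/(-3 + (-6)²) = -128*1/59 + 3*(-6)/(-3 + 36) = -128/59 + 3*(-6)/33 = -128/59 + 3*(-6)*(1/33) = -128/59 - 6/11 = -1762/649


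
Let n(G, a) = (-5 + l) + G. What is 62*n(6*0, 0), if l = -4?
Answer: -558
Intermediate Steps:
n(G, a) = -9 + G (n(G, a) = (-5 - 4) + G = -9 + G)
62*n(6*0, 0) = 62*(-9 + 6*0) = 62*(-9 + 0) = 62*(-9) = -558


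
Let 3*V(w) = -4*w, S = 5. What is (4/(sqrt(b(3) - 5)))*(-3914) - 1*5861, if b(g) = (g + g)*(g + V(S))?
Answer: -5861 + 15656*I*sqrt(3)/9 ≈ -5861.0 + 3013.0*I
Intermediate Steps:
V(w) = -4*w/3 (V(w) = (-4*w)/3 = -4*w/3)
b(g) = 2*g*(-20/3 + g) (b(g) = (g + g)*(g - 4/3*5) = (2*g)*(g - 20/3) = (2*g)*(-20/3 + g) = 2*g*(-20/3 + g))
(4/(sqrt(b(3) - 5)))*(-3914) - 1*5861 = (4/(sqrt((2/3)*3*(-20 + 3*3) - 5)))*(-3914) - 1*5861 = (4/(sqrt((2/3)*3*(-20 + 9) - 5)))*(-3914) - 5861 = (4/(sqrt((2/3)*3*(-11) - 5)))*(-3914) - 5861 = (4/(sqrt(-22 - 5)))*(-3914) - 5861 = (4/(sqrt(-27)))*(-3914) - 5861 = (4/((3*I*sqrt(3))))*(-3914) - 5861 = (4*(-I*sqrt(3)/9))*(-3914) - 5861 = -4*I*sqrt(3)/9*(-3914) - 5861 = 15656*I*sqrt(3)/9 - 5861 = -5861 + 15656*I*sqrt(3)/9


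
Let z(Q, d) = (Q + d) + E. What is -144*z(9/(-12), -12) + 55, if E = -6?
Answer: 2755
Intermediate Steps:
z(Q, d) = -6 + Q + d (z(Q, d) = (Q + d) - 6 = -6 + Q + d)
-144*z(9/(-12), -12) + 55 = -144*(-6 + 9/(-12) - 12) + 55 = -144*(-6 + 9*(-1/12) - 12) + 55 = -144*(-6 - ¾ - 12) + 55 = -144*(-75/4) + 55 = 2700 + 55 = 2755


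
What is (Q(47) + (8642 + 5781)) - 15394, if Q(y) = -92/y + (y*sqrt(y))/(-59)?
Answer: -45729/47 - 47*sqrt(47)/59 ≈ -978.42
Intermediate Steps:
Q(y) = -92/y - y**(3/2)/59 (Q(y) = -92/y + y**(3/2)*(-1/59) = -92/y - y**(3/2)/59)
(Q(47) + (8642 + 5781)) - 15394 = ((1/59)*(-5428 - 47**(5/2))/47 + (8642 + 5781)) - 15394 = ((1/59)*(1/47)*(-5428 - 2209*sqrt(47)) + 14423) - 15394 = ((-92/47 - 47*sqrt(47)/59) + 14423) - 15394 = (677789/47 - 47*sqrt(47)/59) - 15394 = -45729/47 - 47*sqrt(47)/59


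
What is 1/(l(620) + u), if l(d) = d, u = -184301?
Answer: -1/183681 ≈ -5.4442e-6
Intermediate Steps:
1/(l(620) + u) = 1/(620 - 184301) = 1/(-183681) = -1/183681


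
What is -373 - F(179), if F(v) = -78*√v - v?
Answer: -194 + 78*√179 ≈ 849.57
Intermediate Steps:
F(v) = -v - 78*√v
-373 - F(179) = -373 - (-1*179 - 78*√179) = -373 - (-179 - 78*√179) = -373 + (179 + 78*√179) = -194 + 78*√179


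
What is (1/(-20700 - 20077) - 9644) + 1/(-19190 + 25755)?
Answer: -2581708458008/267701005 ≈ -9644.0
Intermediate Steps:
(1/(-20700 - 20077) - 9644) + 1/(-19190 + 25755) = (1/(-40777) - 9644) + 1/6565 = (-1/40777 - 9644) + 1/6565 = -393253389/40777 + 1/6565 = -2581708458008/267701005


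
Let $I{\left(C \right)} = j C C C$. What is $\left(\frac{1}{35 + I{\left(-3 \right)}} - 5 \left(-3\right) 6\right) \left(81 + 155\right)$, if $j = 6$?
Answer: $\frac{2697244}{127} \approx 21238.0$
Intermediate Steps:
$I{\left(C \right)} = 6 C^{3}$ ($I{\left(C \right)} = 6 C C C = 6 C C^{2} = 6 C^{3}$)
$\left(\frac{1}{35 + I{\left(-3 \right)}} - 5 \left(-3\right) 6\right) \left(81 + 155\right) = \left(\frac{1}{35 + 6 \left(-3\right)^{3}} - 5 \left(-3\right) 6\right) \left(81 + 155\right) = \left(\frac{1}{35 + 6 \left(-27\right)} - \left(-15\right) 6\right) 236 = \left(\frac{1}{35 - 162} - -90\right) 236 = \left(\frac{1}{-127} + 90\right) 236 = \left(- \frac{1}{127} + 90\right) 236 = \frac{11429}{127} \cdot 236 = \frac{2697244}{127}$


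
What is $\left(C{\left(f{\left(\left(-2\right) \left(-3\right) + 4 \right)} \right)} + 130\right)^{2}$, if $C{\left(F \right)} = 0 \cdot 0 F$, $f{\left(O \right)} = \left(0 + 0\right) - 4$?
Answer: $16900$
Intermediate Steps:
$f{\left(O \right)} = -4$ ($f{\left(O \right)} = 0 - 4 = -4$)
$C{\left(F \right)} = 0$ ($C{\left(F \right)} = 0 F = 0$)
$\left(C{\left(f{\left(\left(-2\right) \left(-3\right) + 4 \right)} \right)} + 130\right)^{2} = \left(0 + 130\right)^{2} = 130^{2} = 16900$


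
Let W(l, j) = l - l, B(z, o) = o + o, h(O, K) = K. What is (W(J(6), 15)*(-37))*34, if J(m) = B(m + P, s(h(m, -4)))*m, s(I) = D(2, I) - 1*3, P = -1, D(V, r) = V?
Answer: 0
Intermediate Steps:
s(I) = -1 (s(I) = 2 - 1*3 = 2 - 3 = -1)
B(z, o) = 2*o
J(m) = -2*m (J(m) = (2*(-1))*m = -2*m)
W(l, j) = 0
(W(J(6), 15)*(-37))*34 = (0*(-37))*34 = 0*34 = 0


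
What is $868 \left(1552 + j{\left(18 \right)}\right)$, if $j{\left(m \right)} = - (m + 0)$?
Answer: $1331512$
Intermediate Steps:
$j{\left(m \right)} = - m$
$868 \left(1552 + j{\left(18 \right)}\right) = 868 \left(1552 - 18\right) = 868 \cdot 1534 = 1331512$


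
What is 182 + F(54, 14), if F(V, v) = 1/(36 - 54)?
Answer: 3275/18 ≈ 181.94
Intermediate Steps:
F(V, v) = -1/18 (F(V, v) = 1/(-18) = -1/18)
182 + F(54, 14) = 182 - 1/18 = 3275/18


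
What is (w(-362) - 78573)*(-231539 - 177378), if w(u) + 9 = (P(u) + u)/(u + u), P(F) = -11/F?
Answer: 8421755279587811/262088 ≈ 3.2133e+10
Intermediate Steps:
w(u) = -9 + (u - 11/u)/(2*u) (w(u) = -9 + (-11/u + u)/(u + u) = -9 + (u - 11/u)/((2*u)) = -9 + (u - 11/u)*(1/(2*u)) = -9 + (u - 11/u)/(2*u))
(w(-362) - 78573)*(-231539 - 177378) = ((-17/2 - 11/2/(-362)²) - 78573)*(-231539 - 177378) = ((-17/2 - 11/2*1/131044) - 78573)*(-408917) = ((-17/2 - 11/262088) - 78573)*(-408917) = (-2227759/262088 - 78573)*(-408917) = -20595268183/262088*(-408917) = 8421755279587811/262088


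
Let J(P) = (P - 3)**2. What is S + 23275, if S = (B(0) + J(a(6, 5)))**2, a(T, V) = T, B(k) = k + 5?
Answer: 23471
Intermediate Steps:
B(k) = 5 + k
J(P) = (-3 + P)**2
S = 196 (S = ((5 + 0) + (-3 + 6)**2)**2 = (5 + 3**2)**2 = (5 + 9)**2 = 14**2 = 196)
S + 23275 = 196 + 23275 = 23471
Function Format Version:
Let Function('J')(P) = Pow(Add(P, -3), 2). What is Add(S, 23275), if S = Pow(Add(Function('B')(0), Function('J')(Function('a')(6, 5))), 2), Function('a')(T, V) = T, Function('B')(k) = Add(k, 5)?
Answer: 23471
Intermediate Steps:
Function('B')(k) = Add(5, k)
Function('J')(P) = Pow(Add(-3, P), 2)
S = 196 (S = Pow(Add(Add(5, 0), Pow(Add(-3, 6), 2)), 2) = Pow(Add(5, Pow(3, 2)), 2) = Pow(Add(5, 9), 2) = Pow(14, 2) = 196)
Add(S, 23275) = Add(196, 23275) = 23471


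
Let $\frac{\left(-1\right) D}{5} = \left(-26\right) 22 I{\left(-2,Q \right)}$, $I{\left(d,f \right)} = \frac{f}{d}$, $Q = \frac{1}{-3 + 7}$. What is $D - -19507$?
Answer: $\frac{38299}{2} \approx 19150.0$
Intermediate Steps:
$Q = \frac{1}{4} \approx 0.25$
$D = - \frac{715}{2}$ ($D = - 5 \left(-26\right) 22 \frac{1}{4 \left(-2\right)} = - 5 \left(- 572 \cdot \frac{1}{4} \left(- \frac{1}{2}\right)\right) = - 5 \left(\left(-572\right) \left(- \frac{1}{8}\right)\right) = \left(-5\right) \frac{143}{2} = - \frac{715}{2} \approx -357.5$)
$D - -19507 = - \frac{715}{2} - -19507 = - \frac{715}{2} + 19507 = \frac{38299}{2}$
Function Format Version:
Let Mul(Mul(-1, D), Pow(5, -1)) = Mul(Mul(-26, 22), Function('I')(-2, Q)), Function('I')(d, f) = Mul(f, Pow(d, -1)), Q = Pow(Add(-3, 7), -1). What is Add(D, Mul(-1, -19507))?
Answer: Rational(38299, 2) ≈ 19150.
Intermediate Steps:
Q = Rational(1, 4) (Q = Pow(4, -1) = Rational(1, 4) ≈ 0.25000)
D = Rational(-715, 2) (D = Mul(-5, Mul(Mul(-26, 22), Mul(Rational(1, 4), Pow(-2, -1)))) = Mul(-5, Mul(-572, Mul(Rational(1, 4), Rational(-1, 2)))) = Mul(-5, Mul(-572, Rational(-1, 8))) = Mul(-5, Rational(143, 2)) = Rational(-715, 2) ≈ -357.50)
Add(D, Mul(-1, -19507)) = Add(Rational(-715, 2), Mul(-1, -19507)) = Add(Rational(-715, 2), 19507) = Rational(38299, 2)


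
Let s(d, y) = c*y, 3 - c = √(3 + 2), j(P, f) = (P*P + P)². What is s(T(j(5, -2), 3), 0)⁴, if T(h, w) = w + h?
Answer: 0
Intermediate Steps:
j(P, f) = (P + P²)² (j(P, f) = (P² + P)² = (P + P²)²)
T(h, w) = h + w
c = 3 - √5 (c = 3 - √(3 + 2) = 3 - √5 ≈ 0.76393)
s(d, y) = y*(3 - √5) (s(d, y) = (3 - √5)*y = y*(3 - √5))
s(T(j(5, -2), 3), 0)⁴ = (0*(3 - √5))⁴ = 0⁴ = 0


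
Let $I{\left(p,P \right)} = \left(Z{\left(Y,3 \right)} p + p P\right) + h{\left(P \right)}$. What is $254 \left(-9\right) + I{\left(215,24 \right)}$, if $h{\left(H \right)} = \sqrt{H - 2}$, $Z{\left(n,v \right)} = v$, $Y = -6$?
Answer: $3519 + \sqrt{22} \approx 3523.7$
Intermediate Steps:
$h{\left(H \right)} = \sqrt{-2 + H}$
$I{\left(p,P \right)} = \sqrt{-2 + P} + 3 p + P p$ ($I{\left(p,P \right)} = \left(3 p + p P\right) + \sqrt{-2 + P} = \left(3 p + P p\right) + \sqrt{-2 + P} = \sqrt{-2 + P} + 3 p + P p$)
$254 \left(-9\right) + I{\left(215,24 \right)} = 254 \left(-9\right) + \left(\sqrt{-2 + 24} + 3 \cdot 215 + 24 \cdot 215\right) = -2286 + \left(\sqrt{22} + 645 + 5160\right) = -2286 + \left(5805 + \sqrt{22}\right) = 3519 + \sqrt{22}$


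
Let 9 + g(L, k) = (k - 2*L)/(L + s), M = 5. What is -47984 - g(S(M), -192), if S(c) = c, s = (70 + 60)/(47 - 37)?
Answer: -431674/9 ≈ -47964.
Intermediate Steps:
s = 13 (s = 130/10 = 130*(1/10) = 13)
g(L, k) = -9 + (k - 2*L)/(13 + L) (g(L, k) = -9 + (k - 2*L)/(L + 13) = -9 + (k - 2*L)/(13 + L))
-47984 - g(S(M), -192) = -47984 - (-117 - 192 - 11*5)/(13 + 5) = -47984 - (-117 - 192 - 55)/18 = -47984 - (-364)/18 = -47984 - 1*(-182/9) = -47984 + 182/9 = -431674/9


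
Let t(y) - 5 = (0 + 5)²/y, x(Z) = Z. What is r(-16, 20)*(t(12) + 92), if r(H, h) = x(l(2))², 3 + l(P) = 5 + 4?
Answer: 3567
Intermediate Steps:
l(P) = 6 (l(P) = -3 + (5 + 4) = -3 + 9 = 6)
t(y) = 5 + 25/y (t(y) = 5 + (0 + 5)²/y = 5 + 5²/y = 5 + 25/y)
r(H, h) = 36 (r(H, h) = 6² = 36)
r(-16, 20)*(t(12) + 92) = 36*((5 + 25/12) + 92) = 36*(85/12 + 92) = 36*(1189/12) = 3567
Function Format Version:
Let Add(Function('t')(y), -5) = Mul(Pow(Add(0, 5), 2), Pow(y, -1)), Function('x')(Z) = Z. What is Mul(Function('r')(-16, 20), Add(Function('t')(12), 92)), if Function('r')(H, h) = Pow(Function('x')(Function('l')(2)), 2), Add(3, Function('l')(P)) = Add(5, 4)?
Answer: 3567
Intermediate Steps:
Function('l')(P) = 6 (Function('l')(P) = Add(-3, Add(5, 4)) = Add(-3, 9) = 6)
Function('t')(y) = Add(5, Mul(25, Pow(y, -1))) (Function('t')(y) = Add(5, Mul(Pow(Add(0, 5), 2), Pow(y, -1))) = Add(5, Mul(Pow(5, 2), Pow(y, -1))) = Add(5, Mul(25, Pow(y, -1))))
Function('r')(H, h) = 36 (Function('r')(H, h) = Pow(6, 2) = 36)
Mul(Function('r')(-16, 20), Add(Function('t')(12), 92)) = Mul(36, Add(Add(5, Mul(25, Pow(12, -1))), 92)) = Mul(36, Add(Add(5, Mul(25, Rational(1, 12))), 92)) = Mul(36, Add(Add(5, Rational(25, 12)), 92)) = Mul(36, Add(Rational(85, 12), 92)) = Mul(36, Rational(1189, 12)) = 3567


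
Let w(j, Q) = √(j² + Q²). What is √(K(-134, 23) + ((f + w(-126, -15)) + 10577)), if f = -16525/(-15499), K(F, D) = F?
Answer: √(2508863148418 + 720657003*√1789)/15499 ≈ 102.82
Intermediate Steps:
w(j, Q) = √(Q² + j²)
f = 16525/15499 (f = -16525*(-1/15499) = 16525/15499 ≈ 1.0662)
√(K(-134, 23) + ((f + w(-126, -15)) + 10577)) = √(-134 + ((16525/15499 + √((-15)² + (-126)²)) + 10577)) = √(-134 + ((16525/15499 + √(225 + 15876)) + 10577)) = √(-134 + ((16525/15499 + √16101) + 10577)) = √(-134 + ((16525/15499 + 3*√1789) + 10577)) = √(-134 + (163949448/15499 + 3*√1789)) = √(161872582/15499 + 3*√1789)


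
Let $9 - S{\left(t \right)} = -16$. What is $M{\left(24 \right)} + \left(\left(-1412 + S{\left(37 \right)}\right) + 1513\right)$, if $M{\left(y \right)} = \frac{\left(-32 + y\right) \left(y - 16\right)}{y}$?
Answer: $\frac{370}{3} \approx 123.33$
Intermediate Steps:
$S{\left(t \right)} = 25$ ($S{\left(t \right)} = 9 - -16 = 9 + 16 = 25$)
$M{\left(y \right)} = \frac{\left(-32 + y\right) \left(-16 + y\right)}{y}$
$M{\left(24 \right)} + \left(\left(-1412 + S{\left(37 \right)}\right) + 1513\right) = \left(-48 + 24 + \frac{512}{24}\right) + \left(\left(-1412 + 25\right) + 1513\right) = \left(-48 + 24 + 512 \cdot \frac{1}{24}\right) + \left(-1387 + 1513\right) = \left(-48 + 24 + \frac{64}{3}\right) + 126 = - \frac{8}{3} + 126 = \frac{370}{3}$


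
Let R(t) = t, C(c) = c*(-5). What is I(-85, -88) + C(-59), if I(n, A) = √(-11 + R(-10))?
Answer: 295 + I*√21 ≈ 295.0 + 4.5826*I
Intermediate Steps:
C(c) = -5*c
I(n, A) = I*√21 (I(n, A) = √(-11 - 10) = √(-21) = I*√21)
I(-85, -88) + C(-59) = I*√21 - 5*(-59) = I*√21 + 295 = 295 + I*√21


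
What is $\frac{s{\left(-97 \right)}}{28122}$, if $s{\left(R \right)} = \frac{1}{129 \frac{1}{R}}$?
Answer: $- \frac{97}{3627738} \approx -2.6738 \cdot 10^{-5}$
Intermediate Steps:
$s{\left(R \right)} = \frac{R}{129}$
$\frac{s{\left(-97 \right)}}{28122} = \frac{\frac{1}{129} \left(-97\right)}{28122} = \left(- \frac{97}{129}\right) \frac{1}{28122} = - \frac{97}{3627738}$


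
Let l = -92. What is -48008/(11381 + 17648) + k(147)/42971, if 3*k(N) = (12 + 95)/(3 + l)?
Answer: -550811228159/333057177453 ≈ -1.6538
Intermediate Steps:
k(N) = -107/267 (k(N) = ((12 + 95)/(3 - 92))/3 = (107/(-89))/3 = (107*(-1/89))/3 = (⅓)*(-107/89) = -107/267)
-48008/(11381 + 17648) + k(147)/42971 = -48008/(11381 + 17648) - 107/267/42971 = -48008/29029 - 107/267*1/42971 = -48008*1/29029 - 107/11473257 = -48008/29029 - 107/11473257 = -550811228159/333057177453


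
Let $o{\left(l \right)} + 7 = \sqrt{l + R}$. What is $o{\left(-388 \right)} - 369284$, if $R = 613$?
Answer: $-369276$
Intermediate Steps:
$o{\left(l \right)} = -7 + \sqrt{613 + l}$ ($o{\left(l \right)} = -7 + \sqrt{l + 613} = -7 + \sqrt{613 + l}$)
$o{\left(-388 \right)} - 369284 = \left(-7 + \sqrt{613 - 388}\right) - 369284 = \left(-7 + \sqrt{225}\right) - 369284 = \left(-7 + 15\right) - 369284 = 8 - 369284 = -369276$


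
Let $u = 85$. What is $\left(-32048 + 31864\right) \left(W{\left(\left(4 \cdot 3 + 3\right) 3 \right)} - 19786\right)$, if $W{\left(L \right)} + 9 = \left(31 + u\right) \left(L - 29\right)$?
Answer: $3300776$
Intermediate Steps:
$W{\left(L \right)} = -3373 + 116 L$ ($W{\left(L \right)} = -9 + \left(31 + 85\right) \left(L - 29\right) = -9 + 116 \left(-29 + L\right) = -9 + \left(-3364 + 116 L\right) = -3373 + 116 L$)
$\left(-32048 + 31864\right) \left(W{\left(\left(4 \cdot 3 + 3\right) 3 \right)} - 19786\right) = \left(-32048 + 31864\right) \left(\left(-3373 + 116 \left(4 \cdot 3 + 3\right) 3\right) - 19786\right) = - 184 \left(\left(-3373 + 116 \left(12 + 3\right) 3\right) - 19786\right) = - 184 \left(\left(-3373 + 116 \cdot 15 \cdot 3\right) - 19786\right) = - 184 \left(\left(-3373 + 116 \cdot 45\right) - 19786\right) = - 184 \left(\left(-3373 + 5220\right) - 19786\right) = - 184 \left(1847 - 19786\right) = \left(-184\right) \left(-17939\right) = 3300776$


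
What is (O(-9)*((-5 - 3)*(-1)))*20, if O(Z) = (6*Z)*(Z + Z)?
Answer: 155520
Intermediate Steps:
O(Z) = 12*Z² (O(Z) = (6*Z)*(2*Z) = 12*Z²)
(O(-9)*((-5 - 3)*(-1)))*20 = ((12*(-9)²)*((-5 - 3)*(-1)))*20 = ((12*81)*(-8*(-1)))*20 = (972*8)*20 = 7776*20 = 155520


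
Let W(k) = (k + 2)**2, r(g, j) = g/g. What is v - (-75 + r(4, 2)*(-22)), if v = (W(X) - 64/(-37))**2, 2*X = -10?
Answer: 290402/1369 ≈ 212.13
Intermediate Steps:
X = -5 (X = (1/2)*(-10) = -5)
r(g, j) = 1
W(k) = (2 + k)**2
v = 157609/1369 (v = ((2 - 5)**2 - 64/(-37))**2 = ((-3)**2 - 64*(-1/37))**2 = (9 + 64/37)**2 = (397/37)**2 = 157609/1369 ≈ 115.13)
v - (-75 + r(4, 2)*(-22)) = 157609/1369 - (-75 + 1*(-22)) = 157609/1369 - (-75 - 22) = 157609/1369 - 1*(-97) = 157609/1369 + 97 = 290402/1369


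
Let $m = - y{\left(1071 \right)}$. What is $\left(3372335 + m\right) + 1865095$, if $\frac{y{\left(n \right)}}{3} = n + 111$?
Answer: $5233884$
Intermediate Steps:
$y{\left(n \right)} = 333 + 3 n$ ($y{\left(n \right)} = 3 \left(n + 111\right) = 3 \left(111 + n\right) = 333 + 3 n$)
$m = -3546$ ($m = - (333 + 3 \cdot 1071) = - (333 + 3213) = \left(-1\right) 3546 = -3546$)
$\left(3372335 + m\right) + 1865095 = \left(3372335 - 3546\right) + 1865095 = 3368789 + 1865095 = 5233884$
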